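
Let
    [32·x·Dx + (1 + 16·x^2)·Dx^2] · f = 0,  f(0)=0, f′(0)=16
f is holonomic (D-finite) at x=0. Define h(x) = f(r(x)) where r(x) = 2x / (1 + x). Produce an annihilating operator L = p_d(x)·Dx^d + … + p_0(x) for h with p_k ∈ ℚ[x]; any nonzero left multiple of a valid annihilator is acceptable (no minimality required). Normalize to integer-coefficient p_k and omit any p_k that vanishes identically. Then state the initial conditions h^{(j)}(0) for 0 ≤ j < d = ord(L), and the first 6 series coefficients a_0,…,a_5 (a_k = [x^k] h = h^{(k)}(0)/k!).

L = (2 + 130·x)·Dx + (1 + 2·x + 65·x^2)·Dx^2  (order 2).
h: a_k = 0, 32, -32, -1952/3, 2016, 110752/5, …
ICs: h(0) = 0, h′(0) = 32.

f: a_k = 0, 16, 0, -256/3, 0, 4096/5, …
f∘r: x↦r, Dx↦Dx/r' in L_f ⇒ L₀.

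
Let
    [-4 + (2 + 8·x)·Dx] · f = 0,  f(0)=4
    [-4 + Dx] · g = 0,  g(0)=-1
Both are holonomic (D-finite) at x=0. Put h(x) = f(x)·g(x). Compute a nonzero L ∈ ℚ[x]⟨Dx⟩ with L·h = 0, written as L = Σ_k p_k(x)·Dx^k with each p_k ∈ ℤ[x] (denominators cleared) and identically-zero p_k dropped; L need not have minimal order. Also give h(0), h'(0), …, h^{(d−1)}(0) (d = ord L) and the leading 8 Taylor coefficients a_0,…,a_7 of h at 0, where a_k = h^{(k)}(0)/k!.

f: a_k = 4, 8, -8, 16, -40, 112, -336, 1056, …
g: a_k = -1, -4, -8, -32/3, -32/3, -128/15, -256/45, -1024/315, …
Sym-product of L_f,L_g gives L₀ (≤ ord 1).
L = (-6 - 16·x) + (1 + 4·x)·Dx  (order 1).
h: a_k = -4, -24, -56, -272/3, -88, -1712/15, 1424/45, -35936/105, …
ICs: h(0) = -4.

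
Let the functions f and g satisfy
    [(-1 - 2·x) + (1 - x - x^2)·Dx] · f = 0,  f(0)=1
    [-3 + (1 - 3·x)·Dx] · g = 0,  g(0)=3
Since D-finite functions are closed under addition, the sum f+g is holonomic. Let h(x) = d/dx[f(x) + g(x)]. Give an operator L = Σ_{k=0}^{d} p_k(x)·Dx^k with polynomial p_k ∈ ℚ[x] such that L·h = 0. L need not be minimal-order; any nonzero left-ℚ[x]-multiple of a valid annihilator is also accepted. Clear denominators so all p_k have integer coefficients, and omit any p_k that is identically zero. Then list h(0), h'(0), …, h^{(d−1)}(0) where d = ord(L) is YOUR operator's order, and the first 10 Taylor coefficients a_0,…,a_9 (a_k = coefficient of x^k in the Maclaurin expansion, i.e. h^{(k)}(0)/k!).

L = (54 + 72·x + 216·x^2 - 72·x^3 + 54·x^4) + (-18 - 30·x + 90·x^2 + 120·x^3 - 45·x^4 + 54·x^5)·Dx + (1 + 2·x - 25·x^2 + 30·x^3 - 3·x^5 + 9·x^6)·Dx^2  (order 2).
h: a_k = 10, 58, 252, 992, 3685, 13200, 46074, 157736, 531936, 1772360, …
ICs: h(0) = 10, h′(0) = 58.

f: a_k = 1, 1, 2, 3, 5, 8, 13, 21, 34, 55, …
g: a_k = 3, 9, 27, 81, 243, 729, 2187, 6561, 19683, 59049, …
h₀=f+g: left-lcm gives L₀, ord ≤ 2.
h=h₀': d/dx-closure on L₀ ⇒ L.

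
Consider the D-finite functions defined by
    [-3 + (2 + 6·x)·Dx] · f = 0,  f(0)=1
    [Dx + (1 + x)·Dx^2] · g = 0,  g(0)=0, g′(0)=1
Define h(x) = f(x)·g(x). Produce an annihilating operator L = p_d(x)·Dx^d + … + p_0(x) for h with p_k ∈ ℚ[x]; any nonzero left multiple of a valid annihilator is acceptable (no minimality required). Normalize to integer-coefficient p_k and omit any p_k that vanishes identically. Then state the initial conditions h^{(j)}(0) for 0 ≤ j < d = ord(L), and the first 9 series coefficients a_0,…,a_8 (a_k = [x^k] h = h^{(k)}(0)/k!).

L = (21 + 9·x) + (-8 - 24·x)·Dx + (4 + 28·x + 60·x^2 + 36·x^3)·Dx^2  (order 2).
h: a_k = 0, 1, 1, -37/24, 5/2, -2917/640, 17671/1920, -719709/35840, 830323/17920, …
ICs: h(0) = 0, h′(0) = 1.

f: a_k = 1, 3/2, -9/8, 27/16, -405/128, 1701/256, -15309/1024, 72171/2048, -2814669/32768, …
g: a_k = 0, 1, -1/2, 1/3, -1/4, 1/5, -1/6, 1/7, -1/8, …
f·g: L₀ = L_f ⊗_s L_g, ord ≤ 1·2.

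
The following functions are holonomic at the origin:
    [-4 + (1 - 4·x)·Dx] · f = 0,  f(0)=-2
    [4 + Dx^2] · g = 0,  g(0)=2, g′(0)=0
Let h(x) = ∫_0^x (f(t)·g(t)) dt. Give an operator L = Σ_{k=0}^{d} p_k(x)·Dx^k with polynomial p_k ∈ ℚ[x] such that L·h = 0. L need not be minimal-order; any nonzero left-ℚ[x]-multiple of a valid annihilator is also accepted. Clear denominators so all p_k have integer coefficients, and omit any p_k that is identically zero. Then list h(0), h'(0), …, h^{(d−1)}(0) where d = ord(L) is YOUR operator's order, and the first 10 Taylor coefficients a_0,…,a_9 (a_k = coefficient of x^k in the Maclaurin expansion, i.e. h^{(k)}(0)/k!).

f: a_k = -2, -8, -32, -128, -512, -2048, -8192, -32768, -131072, -524288, …
g: a_k = 2, 0, -4, 0, 4/3, 0, -8/45, 0, 4/315, 0, …
L₀ := L_f ⊗_s L_g (sym. prod.), ord ≤ 2.
h=∫₀ˣh₀: take L = L₀·Dx.
L = (-4 + 16·x)·Dx + 8·Dx^2 + (-1 + 4·x)·Dx^3  (order 3).
h: a_k = 0, -4, -8, -56/3, -56, -2696/15, -5392/9, -92432/45, -323512/45, -72466696/2835, …
ICs: h(0) = 0, h′(0) = -4, h′′(0) = -16.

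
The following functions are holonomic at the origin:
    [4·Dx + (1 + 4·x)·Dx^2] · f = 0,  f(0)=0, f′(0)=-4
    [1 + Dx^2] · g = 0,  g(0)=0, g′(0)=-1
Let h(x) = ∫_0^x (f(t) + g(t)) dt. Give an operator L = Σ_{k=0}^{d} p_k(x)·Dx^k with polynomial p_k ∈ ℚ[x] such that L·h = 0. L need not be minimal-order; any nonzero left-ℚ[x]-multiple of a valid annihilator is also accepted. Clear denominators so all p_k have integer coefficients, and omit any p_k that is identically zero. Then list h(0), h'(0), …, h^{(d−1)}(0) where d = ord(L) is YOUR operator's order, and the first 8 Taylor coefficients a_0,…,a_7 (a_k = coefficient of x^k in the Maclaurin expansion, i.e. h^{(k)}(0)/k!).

L = (388 + 32·x + 64·x^2)·Dx^2 + (33 + 140·x + 48·x^2 + 64·x^3)·Dx^3 + (388 + 32·x + 64·x^2)·Dx^4 + (33 + 140·x + 48·x^2 + 64·x^3)·Dx^5  (order 5).
h: a_k = 0, 0, -5/2, 8/3, -127/24, 64/5, -24577/720, 2048/21, …
ICs: h(0) = 0, h′(0) = 0, h′′(0) = -5, h′′′(0) = 16, h′′′′(0) = -127.

f: a_k = 0, -4, 8, -64/3, 64, -1024/5, 2048/3, -16384/7, …
g: a_k = 0, -1, 0, 1/6, 0, -1/120, 0, 1/5040, …
h₀=f+g: left-lcm gives L₀, ord ≤ 4.
∫: right-multiply L₀ by Dx.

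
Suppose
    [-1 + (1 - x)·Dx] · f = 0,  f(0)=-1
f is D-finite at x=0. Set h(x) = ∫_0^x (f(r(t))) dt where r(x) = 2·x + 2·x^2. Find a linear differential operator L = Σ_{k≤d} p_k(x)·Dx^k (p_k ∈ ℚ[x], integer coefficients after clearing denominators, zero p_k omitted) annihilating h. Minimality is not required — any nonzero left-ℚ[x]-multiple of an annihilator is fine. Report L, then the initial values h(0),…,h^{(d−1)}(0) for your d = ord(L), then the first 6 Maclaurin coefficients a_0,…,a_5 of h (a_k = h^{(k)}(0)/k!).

f: a_k = -1, -1, -1, -1, -1, -1, …
Change of var in L_f (x↦r) gives L₀.
Integrate: L := L₀·Dx.
L = (2 + 4·x)·Dx + (-1 + 2·x + 2·x^2)·Dx^2  (order 2).
h: a_k = 0, -1, -1, -2, -4, -44/5, …
ICs: h(0) = 0, h′(0) = -1.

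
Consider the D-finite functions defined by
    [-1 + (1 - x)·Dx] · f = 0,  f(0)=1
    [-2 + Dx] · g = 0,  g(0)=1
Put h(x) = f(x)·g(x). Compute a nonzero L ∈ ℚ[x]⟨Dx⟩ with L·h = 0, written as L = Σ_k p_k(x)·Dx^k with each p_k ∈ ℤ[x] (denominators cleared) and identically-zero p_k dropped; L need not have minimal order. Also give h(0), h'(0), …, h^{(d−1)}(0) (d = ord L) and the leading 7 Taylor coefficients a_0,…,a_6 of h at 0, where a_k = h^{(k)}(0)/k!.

L = (3 - 2·x) + (-1 + x)·Dx  (order 1).
h: a_k = 1, 3, 5, 19/3, 7, 109/15, 331/45, …
ICs: h(0) = 1.

f: a_k = 1, 1, 1, 1, 1, 1, 1, …
g: a_k = 1, 2, 2, 4/3, 2/3, 4/15, 4/45, …
Sym-product of L_f,L_g gives L₀ (≤ ord 1).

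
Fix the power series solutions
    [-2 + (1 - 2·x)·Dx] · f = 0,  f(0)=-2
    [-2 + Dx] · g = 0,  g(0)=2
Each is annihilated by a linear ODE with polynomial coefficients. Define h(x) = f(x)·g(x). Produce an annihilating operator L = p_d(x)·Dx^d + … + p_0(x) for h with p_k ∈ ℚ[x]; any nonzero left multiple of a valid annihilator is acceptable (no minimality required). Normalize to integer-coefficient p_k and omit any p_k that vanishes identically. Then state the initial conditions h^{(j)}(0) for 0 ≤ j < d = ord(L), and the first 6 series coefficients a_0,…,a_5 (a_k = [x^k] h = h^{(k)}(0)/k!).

L = (4 - 4·x) + (-1 + 2·x)·Dx  (order 1).
h: a_k = -4, -16, -40, -256/3, -520/3, -5216/15, …
ICs: h(0) = -4.

f: a_k = -2, -4, -8, -16, -32, -64, …
g: a_k = 2, 4, 4, 8/3, 4/3, 8/15, …
Sym-product of L_f,L_g gives L₀ (≤ ord 1).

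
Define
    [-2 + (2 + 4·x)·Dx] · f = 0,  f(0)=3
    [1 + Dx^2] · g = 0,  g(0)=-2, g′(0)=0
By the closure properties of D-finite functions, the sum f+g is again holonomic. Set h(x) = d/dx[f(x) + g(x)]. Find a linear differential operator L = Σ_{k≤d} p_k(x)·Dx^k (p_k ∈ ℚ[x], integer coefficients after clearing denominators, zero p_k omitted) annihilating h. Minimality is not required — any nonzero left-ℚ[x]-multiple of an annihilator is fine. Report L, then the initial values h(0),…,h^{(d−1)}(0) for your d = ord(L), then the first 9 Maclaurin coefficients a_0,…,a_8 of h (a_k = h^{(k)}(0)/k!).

L = (-4 - x - x^2) + (-1 - 3·x - 3·x^2 - 2·x^3)·Dx + (-4 - x - x^2)·Dx^2 + (-1 - 3·x - 3·x^2 - 2·x^3)·Dx^3  (order 3).
h: a_k = 3, -1, 9/2, -47/6, 105/8, -2833/120, 693/16, -405407/5040, 19305/128, …
ICs: h(0) = 3, h′(0) = -1, h′′(0) = 9.

f: a_k = 3, 3, -3/2, 3/2, -15/8, 21/8, -63/16, 99/16, -1287/128, …
g: a_k = -2, 0, 1, 0, -1/12, 0, 1/360, 0, -1/20160, …
Weyl lclm of L_f,L_g ⇒ L₀ (ord ≤ 3).
h=h₀': d/dx-closure on L₀ ⇒ L.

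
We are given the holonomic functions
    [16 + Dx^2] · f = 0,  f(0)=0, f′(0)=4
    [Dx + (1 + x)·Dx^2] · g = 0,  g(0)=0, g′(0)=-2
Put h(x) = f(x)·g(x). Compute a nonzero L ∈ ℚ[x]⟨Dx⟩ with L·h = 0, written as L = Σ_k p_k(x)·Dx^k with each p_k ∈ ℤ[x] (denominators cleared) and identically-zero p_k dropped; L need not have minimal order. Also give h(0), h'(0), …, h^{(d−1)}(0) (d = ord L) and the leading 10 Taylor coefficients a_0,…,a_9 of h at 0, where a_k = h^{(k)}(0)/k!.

L = (15072 + 62976·x + 97024·x^2 + 65536·x^3 + 16384·x^4) + (1984 + 6080·x + 6144·x^2 + 2048·x^3)·Dx + (1950 + 8000·x + 12192·x^2 + 8192·x^3 + 2048·x^4)·Dx^2 + (124 + 380·x + 384·x^2 + 128·x^3)·Dx^3 + (63 + 254·x + 383·x^2 + 256·x^3 + 64·x^4)·Dx^4  (order 4).
h: a_k = 0, 0, -8, 4, 56/3, -26/3, -104/9, 68/15, 248/63, -97/63, …
ICs: h(0) = 0, h′(0) = 0, h′′(0) = -16, h′′′(0) = 24.

f: a_k = 0, 4, 0, -32/3, 0, 128/15, 0, -1024/315, 0, 2048/2835, …
g: a_k = 0, -2, 1, -2/3, 1/2, -2/5, 1/3, -2/7, 1/4, -2/9, …
h₀=f·g: eliminate ⇒ L₀, order ≤ 2·2.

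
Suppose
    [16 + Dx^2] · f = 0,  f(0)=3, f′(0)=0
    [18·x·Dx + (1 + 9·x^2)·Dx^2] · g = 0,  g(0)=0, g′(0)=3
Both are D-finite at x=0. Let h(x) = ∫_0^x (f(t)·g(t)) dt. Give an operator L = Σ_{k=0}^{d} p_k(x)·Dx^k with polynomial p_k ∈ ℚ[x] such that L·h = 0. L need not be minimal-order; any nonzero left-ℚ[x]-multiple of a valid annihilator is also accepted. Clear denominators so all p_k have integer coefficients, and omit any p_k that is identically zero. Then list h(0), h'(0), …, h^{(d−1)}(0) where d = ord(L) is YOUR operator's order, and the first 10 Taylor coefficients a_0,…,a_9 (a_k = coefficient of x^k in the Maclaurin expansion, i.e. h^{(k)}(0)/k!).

L = (20800 + 494784·x^2 + 2923776·x^4 + 11943936·x^6 + 26873856·x^8)·Dx + (19584·x + 342144·x^3 + 2239488·x^5 + 6718464·x^7)·Dx^2 + (1700 + 42732·x^2 + 318816·x^4 + 1492992·x^6 + 3359232·x^8)·Dx^3 + (1224·x + 21384·x^3 + 139968·x^5 + 419904·x^7)·Dx^4 + (25 + 738·x^2 + 8505·x^4 + 46656·x^6 + 104976·x^8)·Dx^5  (order 5).
h: a_k = 0, 0, 9/2, 0, -99/4, 0, 763/10, 0, -85501/280, 0, …
ICs: h(0) = 0, h′(0) = 0, h′′(0) = 9, h′′′(0) = 0, h′′′′(0) = -594.

f: a_k = 3, 0, -24, 0, 32, 0, -256/15, 0, 512/105, 0, …
g: a_k = 0, 3, 0, -9, 0, 243/5, 0, -2187/7, 0, 2187, …
Sym-product of L_f,L_g gives L₀ (≤ ord 4).
h=∫h₀ ⇒ L = L₀·Dx.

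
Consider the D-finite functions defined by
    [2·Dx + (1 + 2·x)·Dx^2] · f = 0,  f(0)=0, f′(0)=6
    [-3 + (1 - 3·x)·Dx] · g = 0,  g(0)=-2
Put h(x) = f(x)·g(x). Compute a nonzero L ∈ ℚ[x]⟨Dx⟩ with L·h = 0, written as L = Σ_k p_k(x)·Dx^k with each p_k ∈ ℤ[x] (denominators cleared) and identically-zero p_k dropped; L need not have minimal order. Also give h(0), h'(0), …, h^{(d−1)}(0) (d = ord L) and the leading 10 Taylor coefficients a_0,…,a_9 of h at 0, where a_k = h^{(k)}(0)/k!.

f: a_k = 0, 6, -6, 8, -12, 96/5, -32, 384/7, -96, 512/3, …
g: a_k = -2, -6, -18, -54, -162, -486, -1458, -4374, -13122, -39366, …
f·g: L₀ = L_f ⊗_s L_g, ord ≤ 2·1.
L = 6 + (4 + 18·x)·Dx + (-1 + x + 6·x^2)·Dx^2  (order 2).
h: a_k = 0, -12, -24, -88, -240, -3792/5, -11056/5, -236016/35, -701328/35, -6347792/105, …
ICs: h(0) = 0, h′(0) = -12.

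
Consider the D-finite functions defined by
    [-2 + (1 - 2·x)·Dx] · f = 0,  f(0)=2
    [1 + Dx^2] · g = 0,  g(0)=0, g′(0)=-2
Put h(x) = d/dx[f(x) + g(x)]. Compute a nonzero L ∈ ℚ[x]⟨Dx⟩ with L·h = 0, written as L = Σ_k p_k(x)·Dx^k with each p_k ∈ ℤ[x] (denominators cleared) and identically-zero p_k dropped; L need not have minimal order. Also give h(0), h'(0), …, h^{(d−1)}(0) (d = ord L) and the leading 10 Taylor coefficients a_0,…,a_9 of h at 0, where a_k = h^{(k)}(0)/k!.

L = (196 - 16·x + 16·x^2) + (-25 + 54·x - 12·x^2 + 8·x^3)·Dx + (196 - 16·x + 16·x^2)·Dx^2 + (-25 + 54·x - 12·x^2 + 8·x^3)·Dx^3  (order 3).
h: a_k = 2, 16, 49, 128, 3839/12, 768, 645121/360, 4096, 185794559/20160, 20480, …
ICs: h(0) = 2, h′(0) = 16, h′′(0) = 98.

f: a_k = 2, 4, 8, 16, 32, 64, 128, 256, 512, 1024, …
g: a_k = 0, -2, 0, 1/3, 0, -1/60, 0, 1/2520, 0, -1/181440, …
L₀ := lclm(L_f,L_g); ord L₀ ≤ 1+2.
h=h₀': d/dx-closure on L₀ ⇒ L.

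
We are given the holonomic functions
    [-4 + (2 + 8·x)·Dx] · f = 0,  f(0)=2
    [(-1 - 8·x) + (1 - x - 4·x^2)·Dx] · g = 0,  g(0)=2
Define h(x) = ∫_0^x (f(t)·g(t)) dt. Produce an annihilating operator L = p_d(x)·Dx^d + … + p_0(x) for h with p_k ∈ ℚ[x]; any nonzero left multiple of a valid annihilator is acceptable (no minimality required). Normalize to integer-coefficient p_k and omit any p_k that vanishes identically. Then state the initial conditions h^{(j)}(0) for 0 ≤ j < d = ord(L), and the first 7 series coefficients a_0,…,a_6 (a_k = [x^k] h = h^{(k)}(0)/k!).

L = (3 + 10·x + 24·x^2)·Dx + (-1 - 3·x + 8·x^2 + 16·x^3)·Dx^2  (order 2).
h: a_k = 0, 4, 6, 20/3, 21, 124/5, 286/3, …
ICs: h(0) = 0, h′(0) = 4.

f: a_k = 2, 4, -4, 8, -20, 56, -168, …
g: a_k = 2, 2, 10, 18, 58, 130, 362, …
Sym-product of L_f,L_g gives L₀ (≤ ord 1).
h=∫₀ˣh₀: take L = L₀·Dx.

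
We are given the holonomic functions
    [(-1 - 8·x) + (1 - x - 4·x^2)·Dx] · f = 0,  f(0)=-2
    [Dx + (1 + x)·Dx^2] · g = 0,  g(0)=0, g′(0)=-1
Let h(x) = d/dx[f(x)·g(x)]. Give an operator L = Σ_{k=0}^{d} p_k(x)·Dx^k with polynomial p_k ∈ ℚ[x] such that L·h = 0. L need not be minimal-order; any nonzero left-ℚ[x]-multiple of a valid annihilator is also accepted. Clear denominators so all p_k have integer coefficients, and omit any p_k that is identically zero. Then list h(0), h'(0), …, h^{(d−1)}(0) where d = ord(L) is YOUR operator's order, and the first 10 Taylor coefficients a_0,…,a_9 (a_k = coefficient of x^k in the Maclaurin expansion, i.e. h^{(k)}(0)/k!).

L = (236 + 648·x + 576·x^2) + (25 + 277·x + 672·x^2 + 448·x^3)·Dx + (-9 - 16·x + 45·x^2 + 116·x^3 + 64·x^4)·Dx^2  (order 2).
h: a_k = 2, 2, 29, 158/3, 1567/6, 3137/5, 4393/2, 614714/105, 2503831/140, 6191863/126, …
ICs: h(0) = 2, h′(0) = 2.

f: a_k = -2, -2, -10, -18, -58, -130, -362, -882, -2330, -5858, …
g: a_k = 0, -1, 1/2, -1/3, 1/4, -1/5, 1/6, -1/7, 1/8, -1/9, …
h₀=f·g: eliminate ⇒ L₀, order ≤ 1·2.
Differentiate: ansatz ord ≤ ord L₀ ⇒ L.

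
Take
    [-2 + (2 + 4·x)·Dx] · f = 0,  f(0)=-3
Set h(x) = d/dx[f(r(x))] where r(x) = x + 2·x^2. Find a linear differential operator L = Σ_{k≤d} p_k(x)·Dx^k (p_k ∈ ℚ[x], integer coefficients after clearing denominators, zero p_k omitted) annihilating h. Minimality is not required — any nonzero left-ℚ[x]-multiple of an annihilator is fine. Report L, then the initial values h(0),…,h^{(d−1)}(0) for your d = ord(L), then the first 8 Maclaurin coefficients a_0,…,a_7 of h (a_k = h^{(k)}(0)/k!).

L = 3 + (-1 - 6·x - 12·x^2 - 16·x^3)·Dx  (order 1).
h: a_k = -3, -9, 27/2, -9/2, -225/8, 513/8, -441/16, -2601/16, …
ICs: h(0) = -3.

f: a_k = -3, -3, 3/2, -3/2, 15/8, -21/8, 63/16, -99/16, …
Substitute x→r, Dx→(1/r')Dx; clear ⇒ L₀.
h=h₀': d/dx-closure on L₀ ⇒ L.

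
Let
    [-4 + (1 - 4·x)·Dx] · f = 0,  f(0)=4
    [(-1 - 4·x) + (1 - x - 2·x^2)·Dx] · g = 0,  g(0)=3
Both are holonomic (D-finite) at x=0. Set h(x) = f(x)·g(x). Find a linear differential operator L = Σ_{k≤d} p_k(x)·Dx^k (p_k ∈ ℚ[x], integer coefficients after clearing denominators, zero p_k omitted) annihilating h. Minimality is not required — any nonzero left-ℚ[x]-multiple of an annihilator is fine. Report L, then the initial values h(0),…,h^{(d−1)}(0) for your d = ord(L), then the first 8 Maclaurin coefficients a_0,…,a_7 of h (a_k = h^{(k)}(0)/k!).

f: a_k = 4, 16, 64, 256, 1024, 4096, 16384, 65536, …
g: a_k = 3, 3, 9, 15, 33, 63, 129, 255, …
Product ⇒ symmetric product L₀, ord ≤ 1.
L = (-5 + 4·x + 24·x^2) + (1 - 5·x + 2·x^2 + 8·x^3)·Dx  (order 1).
h: a_k = 12, 60, 276, 1164, 4788, 19404, 78132, 313548, …
ICs: h(0) = 12.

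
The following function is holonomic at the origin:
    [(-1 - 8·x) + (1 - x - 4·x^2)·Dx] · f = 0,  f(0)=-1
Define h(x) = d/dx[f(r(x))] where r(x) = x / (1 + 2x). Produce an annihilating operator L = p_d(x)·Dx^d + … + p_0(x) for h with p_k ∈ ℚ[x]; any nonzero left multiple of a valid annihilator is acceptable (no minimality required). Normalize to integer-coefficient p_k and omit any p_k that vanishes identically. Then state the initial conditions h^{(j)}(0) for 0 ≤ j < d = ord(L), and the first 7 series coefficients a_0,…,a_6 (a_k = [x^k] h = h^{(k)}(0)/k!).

L = (6 + 12·x + 72·x^2 + 80·x^3) + (-1 - 15·x - 54·x^2 - 36·x^3 + 40·x^4)·Dx  (order 1).
h: a_k = -1, -6, 21, -108, 475, -2034, 8449, …
ICs: h(0) = -1.

f: a_k = -1, -1, -5, -9, -29, -65, -181, …
L₀ from L_f via x↦r, Dx↦r'^{-1}Dx.
Differentiate: ansatz ord ≤ ord L₀ ⇒ L.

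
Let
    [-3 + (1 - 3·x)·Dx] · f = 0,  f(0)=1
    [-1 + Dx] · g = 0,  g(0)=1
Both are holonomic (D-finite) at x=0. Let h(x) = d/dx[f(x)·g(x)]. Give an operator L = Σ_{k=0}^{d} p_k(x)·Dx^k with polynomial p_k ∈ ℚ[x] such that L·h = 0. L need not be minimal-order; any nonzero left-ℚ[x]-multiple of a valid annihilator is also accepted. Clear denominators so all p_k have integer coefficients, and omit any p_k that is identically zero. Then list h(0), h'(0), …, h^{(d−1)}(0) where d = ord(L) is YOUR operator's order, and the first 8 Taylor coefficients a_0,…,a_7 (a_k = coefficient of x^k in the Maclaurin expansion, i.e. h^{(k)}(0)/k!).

L = (25 - 24·x + 9·x^2) + (-4 + 15·x - 9·x^2)·Dx  (order 1).
h: a_k = 4, 25, 113, 2713/6, 5087/3, 732529/120, 1538311/72, 369194641/5040, …
ICs: h(0) = 4.

f: a_k = 1, 3, 9, 27, 81, 243, 729, 2187, …
g: a_k = 1, 1, 1/2, 1/6, 1/24, 1/120, 1/720, 1/5040, …
h₀=f·g: eliminate ⇒ L₀, order ≤ 1·1.
h₀' ⇒ L via d/dx closure of L₀.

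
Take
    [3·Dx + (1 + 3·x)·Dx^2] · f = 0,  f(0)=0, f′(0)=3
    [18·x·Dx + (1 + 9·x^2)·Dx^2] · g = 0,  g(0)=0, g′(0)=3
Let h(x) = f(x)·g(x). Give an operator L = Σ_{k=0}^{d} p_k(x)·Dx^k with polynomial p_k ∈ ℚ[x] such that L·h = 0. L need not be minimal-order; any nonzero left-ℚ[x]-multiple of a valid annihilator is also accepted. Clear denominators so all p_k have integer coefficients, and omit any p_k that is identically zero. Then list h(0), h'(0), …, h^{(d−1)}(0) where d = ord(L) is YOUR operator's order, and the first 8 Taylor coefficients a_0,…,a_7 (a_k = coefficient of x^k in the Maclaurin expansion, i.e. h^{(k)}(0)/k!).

L = (648 + 3564·x + 19440·x^2 + 113724·x^3 + 262440·x^4 + 341172·x^5 + 236196·x^7)·Dx + (162 + 3348·x + 24948·x^2 + 117612·x^3 + 396576·x^4 + 813564·x^5 + 918540·x^6 + 236196·x^7 + 826686·x^8)·Dx^2 + (36 + 576·x + 5184·x^2 + 25272·x^3 + 87480·x^4 + 227448·x^5 + 419904·x^6 + 472392·x^7 + 236196·x^8 + 472392·x^9)·Dx^3 + (5 + 54·x + 333·x^2 + 1512·x^3 + 5346·x^4 + 14580·x^5 + 30618·x^6 + 52488·x^7 + 59049·x^8 + 39366·x^9 + 59049·x^10)·Dx^4  (order 4).
h: a_k = 0, 0, 9, -27/2, 0, -81/4, 1053/5, -8019/20, …
ICs: h(0) = 0, h′(0) = 0, h′′(0) = 18, h′′′(0) = -81.

f: a_k = 0, 3, -9/2, 9, -81/4, 243/5, -243/2, 2187/7, …
g: a_k = 0, 3, 0, -9, 0, 243/5, 0, -2187/7, …
Sym-product of L_f,L_g gives L₀ (≤ ord 4).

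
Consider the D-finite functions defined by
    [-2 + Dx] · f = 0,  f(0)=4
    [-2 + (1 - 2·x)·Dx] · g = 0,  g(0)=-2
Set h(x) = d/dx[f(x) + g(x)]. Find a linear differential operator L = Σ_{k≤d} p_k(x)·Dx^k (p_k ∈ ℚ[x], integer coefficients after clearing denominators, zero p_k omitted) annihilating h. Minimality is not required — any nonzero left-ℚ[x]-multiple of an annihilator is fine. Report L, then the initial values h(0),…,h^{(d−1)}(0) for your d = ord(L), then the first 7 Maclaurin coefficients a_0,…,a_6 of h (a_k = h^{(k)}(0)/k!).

L = (16 + 16·x) + (-10 - 8·x + 8·x^2)·Dx + (1 - 4·x^2)·Dx^2  (order 2).
h: a_k = 4, 0, -32, -352/3, -944/3, -11488/15, -80608/45, …
ICs: h(0) = 4, h′(0) = 0.

f: a_k = 4, 8, 8, 16/3, 8/3, 16/15, 16/45, …
g: a_k = -2, -4, -8, -16, -32, -64, -128, …
L₀ := lclm(L_f,L_g); ord L₀ ≤ 1+1.
Differentiate: ansatz ord ≤ ord L₀ ⇒ L.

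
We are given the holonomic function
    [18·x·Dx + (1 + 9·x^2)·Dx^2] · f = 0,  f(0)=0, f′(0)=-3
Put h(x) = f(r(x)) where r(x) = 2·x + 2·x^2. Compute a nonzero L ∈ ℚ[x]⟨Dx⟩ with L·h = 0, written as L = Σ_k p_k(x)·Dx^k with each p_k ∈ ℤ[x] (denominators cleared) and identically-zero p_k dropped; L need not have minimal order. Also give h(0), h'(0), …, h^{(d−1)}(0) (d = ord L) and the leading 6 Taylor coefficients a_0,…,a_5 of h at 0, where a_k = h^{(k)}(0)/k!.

f: a_k = 0, -3, 0, 9, 0, -243/5, …
L₀ from L_f via x↦r, Dx↦r'^{-1}Dx.
L = (-2 + 72·x + 288·x^2 + 432·x^3 + 216·x^4)·Dx + (1 + 2·x + 36·x^2 + 144·x^3 + 180·x^4 + 72·x^5)·Dx^2  (order 2).
h: a_k = 0, -6, -6, 72, 216, -6696/5, …
ICs: h(0) = 0, h′(0) = -6.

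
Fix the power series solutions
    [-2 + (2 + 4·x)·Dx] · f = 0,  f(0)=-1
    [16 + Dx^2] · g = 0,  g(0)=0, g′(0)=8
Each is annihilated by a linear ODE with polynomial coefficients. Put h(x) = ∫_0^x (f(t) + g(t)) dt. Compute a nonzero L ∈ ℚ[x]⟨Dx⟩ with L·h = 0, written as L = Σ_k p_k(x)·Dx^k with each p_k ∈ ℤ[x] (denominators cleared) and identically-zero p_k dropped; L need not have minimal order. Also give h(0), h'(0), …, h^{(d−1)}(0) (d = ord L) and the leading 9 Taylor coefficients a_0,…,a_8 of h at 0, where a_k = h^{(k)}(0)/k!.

f: a_k = -1, -1, 1/2, -1/2, 5/8, -7/8, 21/16, -33/16, 429/128, …
g: a_k = 0, 8, 0, -64/3, 0, 256/15, 0, -2048/315, 0, …
Weyl lclm of L_f,L_g ⇒ L₀ (ord ≤ 3).
∫: right-multiply L₀ by Dx.
L = (-304 - 1024·x - 1024·x^2)·Dx + (240 + 1504·x + 3072·x^2 + 2048·x^3)·Dx^2 + (-19 - 64·x - 64·x^2)·Dx^3 + (15 + 94·x + 192·x^2 + 128·x^3)·Dx^4  (order 4).
h: a_k = 0, -1, 7/2, 1/6, -131/24, 1/8, 1943/720, 3/16, -43163/40320, …
ICs: h(0) = 0, h′(0) = -1, h′′(0) = 7, h′′′(0) = 1.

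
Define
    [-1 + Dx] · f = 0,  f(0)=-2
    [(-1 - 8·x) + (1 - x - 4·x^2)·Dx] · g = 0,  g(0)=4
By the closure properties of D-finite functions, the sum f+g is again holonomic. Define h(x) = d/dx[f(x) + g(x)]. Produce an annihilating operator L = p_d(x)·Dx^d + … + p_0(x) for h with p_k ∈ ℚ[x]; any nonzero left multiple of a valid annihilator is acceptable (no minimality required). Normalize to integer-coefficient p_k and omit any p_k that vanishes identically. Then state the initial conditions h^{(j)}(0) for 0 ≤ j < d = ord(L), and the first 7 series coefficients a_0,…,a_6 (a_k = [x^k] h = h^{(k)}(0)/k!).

f: a_k = -2, -2, -1, -1/3, -1/12, -1/60, -1/360, …
g: a_k = 4, 4, 20, 36, 116, 260, 724, …
h₀=f+g: left-lcm gives L₀, ord ≤ 2.
h=h₀': d/dx-closure on L₀ ⇒ L.
L = (44 + 466·x + 544·x^2 + 1728·x^3 + 384·x^4) + (-53 - 474·x - 599·x^2 - 1584·x^3 + 80·x^4 + 128·x^5)·Dx + (9 + 8·x + 55·x^2 - 144·x^3 - 464·x^4 - 128·x^5)·Dx^2  (order 2).
h: a_k = 2, 38, 107, 1391/3, 15599/12, 260639/60, 4445279/360, …
ICs: h(0) = 2, h′(0) = 38.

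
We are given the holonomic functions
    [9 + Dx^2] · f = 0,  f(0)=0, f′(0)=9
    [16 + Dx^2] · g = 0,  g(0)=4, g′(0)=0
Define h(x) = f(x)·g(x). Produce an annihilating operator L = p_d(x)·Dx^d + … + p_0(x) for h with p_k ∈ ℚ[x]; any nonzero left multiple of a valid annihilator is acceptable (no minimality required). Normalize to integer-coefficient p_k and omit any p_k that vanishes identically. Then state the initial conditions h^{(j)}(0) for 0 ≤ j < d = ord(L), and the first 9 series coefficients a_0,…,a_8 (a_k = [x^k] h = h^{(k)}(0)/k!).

f: a_k = 0, 9, 0, -27/2, 0, 243/40, 0, -729/560, 0, …
g: a_k = 4, 0, -32, 0, 128/3, 0, -1024/45, 0, 2048/315, …
f·g: L₀ = L_f ⊗_s L_g, ord ≤ 2·2.
L = 49 + 50·Dx^2 + Dx^4  (order 4).
h: a_k = 0, 36, 0, -342, 0, 8403/10, 0, -137257/140, 0, …
ICs: h(0) = 0, h′(0) = 36, h′′(0) = 0, h′′′(0) = -2052.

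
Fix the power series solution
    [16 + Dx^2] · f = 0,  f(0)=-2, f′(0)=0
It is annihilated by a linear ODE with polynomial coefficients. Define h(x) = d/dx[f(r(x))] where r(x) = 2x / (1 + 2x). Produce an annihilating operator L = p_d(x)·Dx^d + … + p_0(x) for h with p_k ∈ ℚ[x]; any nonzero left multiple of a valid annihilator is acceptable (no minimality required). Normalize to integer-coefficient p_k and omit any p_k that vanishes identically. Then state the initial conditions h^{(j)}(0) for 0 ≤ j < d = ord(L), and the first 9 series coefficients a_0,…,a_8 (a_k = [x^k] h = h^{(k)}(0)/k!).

f: a_k = -2, 0, 16, 0, -64/3, 0, 512/45, 0, -1024/315, …
Change of var in L_f (x↦r) gives L₀.
h=h₀': d/dx-closure on L₀ ⇒ L.
L = (88 + 96·x + 96·x^2) + (12 + 72·x + 144·x^2 + 96·x^3)·Dx + (1 + 8·x + 24·x^2 + 32·x^3 + 16·x^4)·Dx^2  (order 2).
h: a_k = 0, 128, -768, 5120/3, 10240/3, -702464/15, 1175552/5, -51478528/63, 73465856/35, …
ICs: h(0) = 0, h′(0) = 128.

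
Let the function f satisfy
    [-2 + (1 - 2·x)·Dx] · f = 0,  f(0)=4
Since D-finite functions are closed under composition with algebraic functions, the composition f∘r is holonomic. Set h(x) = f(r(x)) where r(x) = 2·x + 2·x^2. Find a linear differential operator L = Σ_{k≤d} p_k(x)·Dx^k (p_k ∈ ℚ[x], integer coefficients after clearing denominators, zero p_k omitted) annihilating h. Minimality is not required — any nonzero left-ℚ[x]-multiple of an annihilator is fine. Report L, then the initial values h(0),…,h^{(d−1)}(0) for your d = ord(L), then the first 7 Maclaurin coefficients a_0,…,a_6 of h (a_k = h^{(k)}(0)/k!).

L = (4 + 8·x) + (-1 + 4·x + 4·x^2)·Dx  (order 1).
h: a_k = 4, 16, 80, 384, 1856, 8960, 43264, …
ICs: h(0) = 4.

f: a_k = 4, 8, 16, 32, 64, 128, 256, …
L₀ from L_f via x↦r, Dx↦r'^{-1}Dx.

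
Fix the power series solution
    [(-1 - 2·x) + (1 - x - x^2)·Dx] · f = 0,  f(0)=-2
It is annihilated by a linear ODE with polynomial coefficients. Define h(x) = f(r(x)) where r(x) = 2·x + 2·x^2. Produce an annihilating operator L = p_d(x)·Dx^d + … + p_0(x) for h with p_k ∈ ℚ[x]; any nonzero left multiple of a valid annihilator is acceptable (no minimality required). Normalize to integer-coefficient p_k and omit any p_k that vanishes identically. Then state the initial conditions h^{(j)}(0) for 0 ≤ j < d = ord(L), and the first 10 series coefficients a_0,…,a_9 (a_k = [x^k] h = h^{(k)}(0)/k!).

f: a_k = -2, -2, -4, -6, -10, -16, -26, -42, -68, -110, …
h₀=f(r): pull back L_f along r ⇒ L₀.
L = (2 + 12·x + 24·x^2 + 16·x^3) + (-1 + 2·x + 6·x^2 + 8·x^3 + 4·x^4)·Dx  (order 1).
h: a_k = -2, -4, -20, -80, -320, -1296, -5232, -21120, -85280, -344320, …
ICs: h(0) = -2.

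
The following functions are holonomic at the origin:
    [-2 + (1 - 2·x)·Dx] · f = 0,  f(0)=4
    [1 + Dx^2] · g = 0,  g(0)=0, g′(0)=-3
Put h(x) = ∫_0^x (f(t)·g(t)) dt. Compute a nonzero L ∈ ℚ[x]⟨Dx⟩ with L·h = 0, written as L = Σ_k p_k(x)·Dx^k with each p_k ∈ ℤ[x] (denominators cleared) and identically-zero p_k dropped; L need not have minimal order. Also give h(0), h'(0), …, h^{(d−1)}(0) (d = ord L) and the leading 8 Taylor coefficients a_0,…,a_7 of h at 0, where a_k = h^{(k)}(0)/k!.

f: a_k = 4, 8, 16, 32, 64, 128, 256, 512, …
g: a_k = 0, -3, 0, 1/2, 0, -1/40, 0, 1/1680, …
f·g: L₀ = L_f ⊗_s L_g, ord ≤ 1·2.
∫: right-multiply L₀ by Dx.
L = (-1 + 2·x)·Dx + 4·Dx^2 + (-1 + 2·x)·Dx^3  (order 3).
h: a_k = 0, 0, -6, -8, -23/2, -92/5, -1841/60, -263/5, …
ICs: h(0) = 0, h′(0) = 0, h′′(0) = -12.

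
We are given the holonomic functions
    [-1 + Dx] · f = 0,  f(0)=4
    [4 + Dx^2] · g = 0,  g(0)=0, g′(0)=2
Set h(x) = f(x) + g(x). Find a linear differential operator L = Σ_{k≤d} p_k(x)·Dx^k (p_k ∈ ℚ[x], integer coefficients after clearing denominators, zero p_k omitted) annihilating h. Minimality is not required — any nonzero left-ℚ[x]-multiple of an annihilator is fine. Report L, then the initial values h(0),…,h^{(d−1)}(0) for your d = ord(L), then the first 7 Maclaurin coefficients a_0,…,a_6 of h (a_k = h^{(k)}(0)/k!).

L = -4 + 4·Dx - Dx^2 + Dx^3  (order 3).
h: a_k = 4, 6, 2, -2/3, 1/6, 3/10, 1/180, …
ICs: h(0) = 4, h′(0) = 6, h′′(0) = 4.

f: a_k = 4, 4, 2, 2/3, 1/6, 1/30, 1/180, …
g: a_k = 0, 2, 0, -4/3, 0, 4/15, 0, …
f+g: L₀ = lclm(L_f,L_g), ord ≤ 1+2.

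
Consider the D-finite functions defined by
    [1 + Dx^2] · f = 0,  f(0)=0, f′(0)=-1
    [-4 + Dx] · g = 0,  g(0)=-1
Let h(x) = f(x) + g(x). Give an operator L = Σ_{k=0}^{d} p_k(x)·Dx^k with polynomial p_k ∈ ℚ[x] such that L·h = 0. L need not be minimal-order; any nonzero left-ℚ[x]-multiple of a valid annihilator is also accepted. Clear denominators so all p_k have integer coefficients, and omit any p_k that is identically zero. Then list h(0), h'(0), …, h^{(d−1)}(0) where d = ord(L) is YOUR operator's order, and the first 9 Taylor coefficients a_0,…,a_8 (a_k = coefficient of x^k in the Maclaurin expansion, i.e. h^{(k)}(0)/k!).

f: a_k = 0, -1, 0, 1/6, 0, -1/120, 0, 1/5040, 0, …
g: a_k = -1, -4, -8, -32/3, -32/3, -128/15, -256/45, -1024/315, -512/315, …
L₀ := lclm(L_f,L_g); ord L₀ ≤ 2+1.
L = -4 + Dx - 4·Dx^2 + Dx^3  (order 3).
h: a_k = -1, -5, -8, -21/2, -32/3, -205/24, -256/45, -5461/1680, -512/315, …
ICs: h(0) = -1, h′(0) = -5, h′′(0) = -16.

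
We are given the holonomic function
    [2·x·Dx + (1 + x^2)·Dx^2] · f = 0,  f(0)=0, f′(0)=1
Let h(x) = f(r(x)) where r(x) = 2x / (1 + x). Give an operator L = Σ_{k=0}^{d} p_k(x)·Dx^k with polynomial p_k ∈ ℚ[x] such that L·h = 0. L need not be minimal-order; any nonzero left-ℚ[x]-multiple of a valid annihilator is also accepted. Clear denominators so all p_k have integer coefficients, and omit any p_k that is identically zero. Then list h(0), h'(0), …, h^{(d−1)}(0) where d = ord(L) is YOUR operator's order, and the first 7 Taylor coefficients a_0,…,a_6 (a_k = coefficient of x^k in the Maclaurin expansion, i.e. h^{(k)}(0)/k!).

L = (2 + 10·x)·Dx + (1 + 2·x + 5·x^2)·Dx^2  (order 2).
h: a_k = 0, 2, -2, -2/3, 6, -38/5, -22/3, …
ICs: h(0) = 0, h′(0) = 2.

f: a_k = 0, 1, 0, -1/3, 0, 1/5, 0, …
Change of var in L_f (x↦r) gives L₀.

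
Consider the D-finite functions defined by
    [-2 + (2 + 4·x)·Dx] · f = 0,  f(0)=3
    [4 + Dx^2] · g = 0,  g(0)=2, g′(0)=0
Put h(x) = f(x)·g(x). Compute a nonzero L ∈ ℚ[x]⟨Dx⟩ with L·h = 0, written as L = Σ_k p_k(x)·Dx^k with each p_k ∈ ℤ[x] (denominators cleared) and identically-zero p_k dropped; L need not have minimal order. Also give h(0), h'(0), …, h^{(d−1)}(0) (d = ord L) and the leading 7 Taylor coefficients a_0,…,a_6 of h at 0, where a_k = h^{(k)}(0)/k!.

L = (7 + 16·x + 16·x^2) + (-2 - 4·x)·Dx + (1 + 4·x + 4·x^2)·Dx^2  (order 2).
h: a_k = 6, 6, -15, -9, 25/4, 13/4, -349/120, …
ICs: h(0) = 6, h′(0) = 6.

f: a_k = 3, 3, -3/2, 3/2, -15/8, 21/8, -63/16, …
g: a_k = 2, 0, -4, 0, 4/3, 0, -8/45, …
h₀=f·g: eliminate ⇒ L₀, order ≤ 1·2.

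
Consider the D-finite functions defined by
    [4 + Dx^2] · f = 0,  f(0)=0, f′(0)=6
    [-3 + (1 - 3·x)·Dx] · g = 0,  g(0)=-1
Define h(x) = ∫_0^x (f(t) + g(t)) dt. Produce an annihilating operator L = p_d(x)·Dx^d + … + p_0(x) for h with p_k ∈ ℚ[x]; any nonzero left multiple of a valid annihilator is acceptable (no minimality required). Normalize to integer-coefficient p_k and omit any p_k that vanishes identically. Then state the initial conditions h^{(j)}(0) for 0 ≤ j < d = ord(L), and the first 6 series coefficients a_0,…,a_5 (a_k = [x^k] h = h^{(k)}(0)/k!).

f: a_k = 0, 6, 0, -4, 0, 4/5, …
g: a_k = -1, -3, -9, -27, -81, -243, …
f+g: L₀ = lclm(L_f,L_g), ord ≤ 2+1.
∫: right-multiply L₀ by Dx.
L = (-348 + 144·x - 216·x^2)·Dx + (44 - 180·x + 216·x^2 - 216·x^3)·Dx^2 + (-87 + 36·x - 54·x^2)·Dx^3 + (11 - 45·x + 54·x^2 - 54·x^3)·Dx^4  (order 4).
h: a_k = 0, -1, 3/2, -3, -31/4, -81/5, …
ICs: h(0) = 0, h′(0) = -1, h′′(0) = 3, h′′′(0) = -18.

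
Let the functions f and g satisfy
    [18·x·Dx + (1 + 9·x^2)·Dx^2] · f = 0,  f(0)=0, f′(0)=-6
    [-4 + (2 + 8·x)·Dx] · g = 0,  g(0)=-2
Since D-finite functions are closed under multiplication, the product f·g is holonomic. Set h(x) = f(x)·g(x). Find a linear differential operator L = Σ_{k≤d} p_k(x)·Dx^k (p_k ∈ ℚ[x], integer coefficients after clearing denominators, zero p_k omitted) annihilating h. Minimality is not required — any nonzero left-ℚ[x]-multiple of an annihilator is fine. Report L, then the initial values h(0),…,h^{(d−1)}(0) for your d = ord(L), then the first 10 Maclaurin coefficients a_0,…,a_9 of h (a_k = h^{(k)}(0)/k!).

f: a_k = 0, -6, 0, 18, 0, -486/5, 0, 4374/7, 0, -4374, …
g: a_k = -2, -4, 4, -8, 20, -56, 168, -528, 1716, -5720, …
h₀=f·g: eliminate ⇒ L₀, order ≤ 2·1.
L = (12 - 36·x - 36·x^2) + (-4 + 2·x + 108·x^2 + 144·x^3)·Dx + (1 + 8·x + 25·x^2 + 72·x^3 + 144·x^4)·Dx^2  (order 2).
h: a_k = 0, 12, 24, -60, -24, 732/5, 2904/5, -80028/35, 15336/35, 14220/7, …
ICs: h(0) = 0, h′(0) = 12.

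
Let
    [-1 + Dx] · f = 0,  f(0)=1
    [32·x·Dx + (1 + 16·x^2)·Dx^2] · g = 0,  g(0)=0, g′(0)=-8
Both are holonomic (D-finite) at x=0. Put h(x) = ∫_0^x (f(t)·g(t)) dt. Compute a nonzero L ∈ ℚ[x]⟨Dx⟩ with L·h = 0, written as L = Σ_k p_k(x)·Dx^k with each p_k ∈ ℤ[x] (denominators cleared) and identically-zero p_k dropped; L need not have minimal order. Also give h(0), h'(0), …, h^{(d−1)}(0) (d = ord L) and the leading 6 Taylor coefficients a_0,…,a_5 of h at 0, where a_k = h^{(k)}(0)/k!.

L = (1 - 32·x + 16·x^2)·Dx + (-2 + 32·x - 32·x^2)·Dx^2 + (1 + 16·x^2)·Dx^3  (order 3).
h: a_k = 0, 0, -4, -8/3, 29/3, 124/15, …
ICs: h(0) = 0, h′(0) = 0, h′′(0) = -8.

f: a_k = 1, 1, 1/2, 1/6, 1/24, 1/120, …
g: a_k = 0, -8, 0, 128/3, 0, -2048/5, …
L₀ := L_f ⊗_s L_g (sym. prod.), ord ≤ 2.
∫: right-multiply L₀ by Dx.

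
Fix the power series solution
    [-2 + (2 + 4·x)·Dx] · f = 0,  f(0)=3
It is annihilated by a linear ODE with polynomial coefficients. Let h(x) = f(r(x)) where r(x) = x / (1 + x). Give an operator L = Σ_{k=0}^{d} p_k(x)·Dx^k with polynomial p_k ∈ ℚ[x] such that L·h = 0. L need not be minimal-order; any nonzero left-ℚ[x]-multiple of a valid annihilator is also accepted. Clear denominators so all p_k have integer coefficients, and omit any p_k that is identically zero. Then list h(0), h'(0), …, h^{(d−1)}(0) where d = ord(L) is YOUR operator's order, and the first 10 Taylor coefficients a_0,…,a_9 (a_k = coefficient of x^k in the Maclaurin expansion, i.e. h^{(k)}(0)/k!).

f: a_k = 3, 3, -3/2, 3/2, -15/8, 21/8, -63/16, 99/16, -1287/128, 2145/128, …
h₀=f(r): pull back L_f along r ⇒ L₀.
L = -1 + (1 + 4·x + 3·x^2)·Dx  (order 1).
h: a_k = 3, 3, -9/2, 15/2, -111/8, 225/8, -981/16, 2259/16, -43335/128, 107097/128, …
ICs: h(0) = 3.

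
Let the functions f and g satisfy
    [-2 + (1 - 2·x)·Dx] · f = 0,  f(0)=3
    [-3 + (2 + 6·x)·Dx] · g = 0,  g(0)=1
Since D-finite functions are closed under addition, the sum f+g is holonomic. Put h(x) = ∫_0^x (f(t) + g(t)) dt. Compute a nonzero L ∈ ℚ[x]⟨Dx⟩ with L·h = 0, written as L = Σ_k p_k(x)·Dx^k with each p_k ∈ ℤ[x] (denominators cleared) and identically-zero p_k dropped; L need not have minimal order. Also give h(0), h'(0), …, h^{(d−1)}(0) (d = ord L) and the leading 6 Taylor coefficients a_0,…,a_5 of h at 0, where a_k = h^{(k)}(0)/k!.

L = (-66 - 108·x)·Dx + (41 + 156·x + 324·x^2)·Dx^2 + (-2 - 38·x - 24·x^2 + 216·x^3)·Dx^3  (order 3).
h: a_k = 0, 4, 15/4, 29/8, 411/64, 5739/640, …
ICs: h(0) = 0, h′(0) = 4, h′′(0) = 15/2.

f: a_k = 3, 6, 12, 24, 48, 96, …
g: a_k = 1, 3/2, -9/8, 27/16, -405/128, 1701/256, …
L₀ := lclm(L_f,L_g); ord L₀ ≤ 1+1.
Integrate: L := L₀·Dx.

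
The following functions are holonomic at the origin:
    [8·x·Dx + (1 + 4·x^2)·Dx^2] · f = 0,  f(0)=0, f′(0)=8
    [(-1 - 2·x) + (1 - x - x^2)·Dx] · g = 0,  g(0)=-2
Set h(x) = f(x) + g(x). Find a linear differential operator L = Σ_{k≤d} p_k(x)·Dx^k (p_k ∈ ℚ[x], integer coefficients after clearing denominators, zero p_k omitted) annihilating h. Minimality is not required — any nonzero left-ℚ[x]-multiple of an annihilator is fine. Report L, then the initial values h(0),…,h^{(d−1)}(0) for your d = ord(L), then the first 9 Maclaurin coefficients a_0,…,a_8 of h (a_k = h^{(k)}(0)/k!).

f: a_k = 0, 8, 0, -32/3, 0, 128/5, 0, -512/7, 0, …
g: a_k = -2, -2, -4, -6, -10, -16, -26, -42, -68, …
Sum ⇒ L₀ = lclm(L_f,L_g) in ℚ(x)⟨Dx⟩.
L = (16 - 64·x - 400·x^2 - 576·x^3 - 696·x^4 - 96·x^6)·Dx + (-13 - 24·x - 22·x^2 - 204·x^3 - 548·x^4 - 488·x^5 - 48·x^6 - 96·x^7)·Dx^2 + (2 + 5·x + 14·x^2 - 2·x^3 + 13·x^4 - 92·x^5 - 48·x^6 - 16·x^7 - 16·x^8)·Dx^3  (order 3).
h: a_k = -2, 6, -4, -50/3, -10, 48/5, -26, -806/7, -68, …
ICs: h(0) = -2, h′(0) = 6, h′′(0) = -8.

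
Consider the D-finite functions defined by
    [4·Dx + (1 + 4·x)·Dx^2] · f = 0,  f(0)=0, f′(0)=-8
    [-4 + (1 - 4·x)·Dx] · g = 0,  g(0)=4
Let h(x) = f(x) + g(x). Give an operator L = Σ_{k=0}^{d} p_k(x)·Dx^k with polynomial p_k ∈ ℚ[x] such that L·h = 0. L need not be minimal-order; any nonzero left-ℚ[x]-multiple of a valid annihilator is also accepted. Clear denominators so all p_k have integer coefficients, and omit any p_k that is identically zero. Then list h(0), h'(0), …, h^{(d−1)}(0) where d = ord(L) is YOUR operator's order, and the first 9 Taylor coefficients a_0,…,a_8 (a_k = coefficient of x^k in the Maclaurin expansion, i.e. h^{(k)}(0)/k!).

f: a_k = 0, -8, 16, -128/3, 128, -2048/5, 4096/3, -32768/7, 16384, …
g: a_k = 4, 16, 64, 256, 1024, 4096, 16384, 65536, 262144, …
h₀=f+g: left-lcm gives L₀, ord ≤ 3.
L = (-160 - 128·x)·Dx + (-16 - 256·x - 256·x^2)·Dx^2 + (3 + 4·x - 48·x^2 - 64·x^3)·Dx^3  (order 3).
h: a_k = 4, 8, 80, 640/3, 1152, 18432/5, 53248/3, 425984/7, 278528, …
ICs: h(0) = 4, h′(0) = 8, h′′(0) = 160.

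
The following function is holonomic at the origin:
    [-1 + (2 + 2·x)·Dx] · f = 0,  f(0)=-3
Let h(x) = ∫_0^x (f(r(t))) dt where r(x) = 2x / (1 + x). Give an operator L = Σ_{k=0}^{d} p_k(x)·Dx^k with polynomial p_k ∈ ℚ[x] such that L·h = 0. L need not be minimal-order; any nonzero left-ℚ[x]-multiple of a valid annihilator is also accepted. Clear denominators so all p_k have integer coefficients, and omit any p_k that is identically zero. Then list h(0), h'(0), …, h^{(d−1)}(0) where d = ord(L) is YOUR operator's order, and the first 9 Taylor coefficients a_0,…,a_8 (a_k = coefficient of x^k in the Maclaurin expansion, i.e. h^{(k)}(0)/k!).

L = -Dx + (1 + 4·x + 3·x^2)·Dx^2  (order 2).
h: a_k = 0, -3, -3/2, 3/2, -15/8, 111/40, -75/16, 981/112, -2259/128, …
ICs: h(0) = 0, h′(0) = -3.

f: a_k = -3, -3/2, 3/8, -3/16, 15/128, -21/256, 63/1024, -99/2048, 1287/32768, …
Substitute x→r, Dx→(1/r')Dx; clear ⇒ L₀.
∫: right-multiply L₀ by Dx.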